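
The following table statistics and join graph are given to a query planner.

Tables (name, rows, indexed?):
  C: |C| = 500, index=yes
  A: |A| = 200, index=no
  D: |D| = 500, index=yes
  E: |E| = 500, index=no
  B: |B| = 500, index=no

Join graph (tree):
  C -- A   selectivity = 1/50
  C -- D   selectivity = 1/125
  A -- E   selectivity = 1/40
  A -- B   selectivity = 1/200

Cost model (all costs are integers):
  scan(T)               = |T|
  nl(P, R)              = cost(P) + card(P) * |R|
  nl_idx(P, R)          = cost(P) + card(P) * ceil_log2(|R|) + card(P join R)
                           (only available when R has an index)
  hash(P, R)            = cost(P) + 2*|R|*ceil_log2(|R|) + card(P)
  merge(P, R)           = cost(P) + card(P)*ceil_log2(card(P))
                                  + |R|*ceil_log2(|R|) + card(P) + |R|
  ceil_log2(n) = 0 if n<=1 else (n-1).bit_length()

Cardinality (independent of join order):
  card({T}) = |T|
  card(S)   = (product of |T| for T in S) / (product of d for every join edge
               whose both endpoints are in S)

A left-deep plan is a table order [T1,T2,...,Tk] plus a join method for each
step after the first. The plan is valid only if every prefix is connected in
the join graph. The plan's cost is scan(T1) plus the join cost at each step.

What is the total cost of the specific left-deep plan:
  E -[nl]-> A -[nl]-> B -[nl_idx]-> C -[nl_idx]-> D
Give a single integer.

2281750

step 1: scan E: cost=500, card=500
step 2: join A via nl
    card(P join A) = 500*200/(40) = 2500
    cost = 500 + 500*200 = 100500
step 3: join B via nl
    card(P join B) = 2500*500/(200) = 6250
    cost = 100500 + 2500*500 = 1350500
step 4: join C via nl_idx
    card(P join C) = 6250*500/(50) = 62500
    cost = 1350500 + 6250*9 + 62500 = 1469250
step 5: join D via nl_idx
    card(P join D) = 62500*500/(125) = 250000
    cost = 1469250 + 62500*9 + 250000 = 2281750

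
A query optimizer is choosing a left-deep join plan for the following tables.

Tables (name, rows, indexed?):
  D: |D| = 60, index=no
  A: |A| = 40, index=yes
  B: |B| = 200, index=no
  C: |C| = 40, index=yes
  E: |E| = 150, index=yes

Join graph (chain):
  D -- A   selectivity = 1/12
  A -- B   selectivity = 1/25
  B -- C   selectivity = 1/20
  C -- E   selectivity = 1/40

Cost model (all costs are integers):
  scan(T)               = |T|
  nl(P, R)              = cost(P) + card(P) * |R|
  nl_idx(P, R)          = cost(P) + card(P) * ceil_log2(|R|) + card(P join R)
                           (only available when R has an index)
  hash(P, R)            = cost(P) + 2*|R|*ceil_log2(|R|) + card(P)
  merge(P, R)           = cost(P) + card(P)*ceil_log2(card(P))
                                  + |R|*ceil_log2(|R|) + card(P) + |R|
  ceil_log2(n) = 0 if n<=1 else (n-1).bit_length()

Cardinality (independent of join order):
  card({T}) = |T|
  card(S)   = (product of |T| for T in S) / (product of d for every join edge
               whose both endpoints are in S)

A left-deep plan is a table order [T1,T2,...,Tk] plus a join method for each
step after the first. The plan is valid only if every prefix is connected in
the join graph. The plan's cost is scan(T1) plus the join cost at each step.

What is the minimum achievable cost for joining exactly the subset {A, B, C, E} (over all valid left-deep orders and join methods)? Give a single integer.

Selinger DP over subsets of {A,B,C,E}:
  {A}: scan cost=40, card=40
  {B}: scan cost=200, card=200
  {C}: scan cost=40, card=40
  {E}: scan cost=150, card=150
  {AB}: card=320; try (A,hash)→880, (A,nl_idx)→1720, (B,merge)→2120, (A,merge)→2280, (B,hash)→3280, (B,nl)→8040 …(+1); best=880 via (A,hash)
  {BC}: card=400; try (C,hash)→880, (C,nl_idx)→1800, (B,merge)→2120, (C,merge)→2280, (B,hash)→3280, (B,nl)→8040 …(+1); best=880 via (C,hash)
  {CE}: card=150; try (E,nl_idx)→510, (C,hash)→780, (C,nl_idx)→1200, (E,merge)→1670, (C,merge)→1780, (E,hash)→2480 …(+2); best=510 via (E,nl_idx)
  {ABC}: card=640; try (C,hash)→1680, (A,hash)→1760, (C,nl_idx)→3440, (A,nl_idx)→3920, (C,merge)→4360, (A,merge)→5160 …(+2); best=1680 via (C,hash)
  {BCE}: card=1500; try (B,merge)→3660, (E,hash)→3680, (B,hash)→3860, (E,nl_idx)→5580, (E,merge)→6230, (B,nl)→30510 …(+1); best=3660 via (B,merge)
  {ABCE}: card=2400; try (E,hash)→4720, (A,hash)→5640, (E,nl_idx)→9200, (E,merge)→10070, (A,nl_idx)→15060, (A,merge)→21940 …(+2); best=4720 via (E,hash)

4720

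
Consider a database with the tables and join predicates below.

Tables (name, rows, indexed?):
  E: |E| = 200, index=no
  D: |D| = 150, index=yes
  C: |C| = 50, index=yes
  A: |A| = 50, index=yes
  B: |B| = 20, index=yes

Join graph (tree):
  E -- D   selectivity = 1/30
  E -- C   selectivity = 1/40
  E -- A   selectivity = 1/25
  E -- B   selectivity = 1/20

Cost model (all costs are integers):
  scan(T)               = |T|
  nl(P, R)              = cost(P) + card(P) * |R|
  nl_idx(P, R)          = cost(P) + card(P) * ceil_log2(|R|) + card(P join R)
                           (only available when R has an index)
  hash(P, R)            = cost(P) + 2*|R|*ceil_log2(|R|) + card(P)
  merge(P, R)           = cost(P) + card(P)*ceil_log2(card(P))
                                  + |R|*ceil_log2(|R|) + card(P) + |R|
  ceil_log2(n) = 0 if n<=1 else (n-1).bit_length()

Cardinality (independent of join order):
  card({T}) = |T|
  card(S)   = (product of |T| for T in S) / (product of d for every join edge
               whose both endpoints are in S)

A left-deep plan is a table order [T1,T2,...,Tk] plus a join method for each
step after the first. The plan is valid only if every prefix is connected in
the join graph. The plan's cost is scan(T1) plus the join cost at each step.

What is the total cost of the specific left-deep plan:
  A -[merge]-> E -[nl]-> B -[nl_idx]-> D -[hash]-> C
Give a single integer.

18000

step 1: scan A: cost=50, card=50
step 2: join E via merge
    card(P join E) = 50*200/(25) = 400
    cost = 50 + 50*6 + 200*8 + 50 + 200 = 2200
step 3: join B via nl
    card(P join B) = 400*20/(20) = 400
    cost = 2200 + 400*20 = 10200
step 4: join D via nl_idx
    card(P join D) = 400*150/(30) = 2000
    cost = 10200 + 400*8 + 2000 = 15400
step 5: join C via hash
    card(P join C) = 2000*50/(40) = 2500
    cost = 15400 + 2*50*6 + 2000 = 18000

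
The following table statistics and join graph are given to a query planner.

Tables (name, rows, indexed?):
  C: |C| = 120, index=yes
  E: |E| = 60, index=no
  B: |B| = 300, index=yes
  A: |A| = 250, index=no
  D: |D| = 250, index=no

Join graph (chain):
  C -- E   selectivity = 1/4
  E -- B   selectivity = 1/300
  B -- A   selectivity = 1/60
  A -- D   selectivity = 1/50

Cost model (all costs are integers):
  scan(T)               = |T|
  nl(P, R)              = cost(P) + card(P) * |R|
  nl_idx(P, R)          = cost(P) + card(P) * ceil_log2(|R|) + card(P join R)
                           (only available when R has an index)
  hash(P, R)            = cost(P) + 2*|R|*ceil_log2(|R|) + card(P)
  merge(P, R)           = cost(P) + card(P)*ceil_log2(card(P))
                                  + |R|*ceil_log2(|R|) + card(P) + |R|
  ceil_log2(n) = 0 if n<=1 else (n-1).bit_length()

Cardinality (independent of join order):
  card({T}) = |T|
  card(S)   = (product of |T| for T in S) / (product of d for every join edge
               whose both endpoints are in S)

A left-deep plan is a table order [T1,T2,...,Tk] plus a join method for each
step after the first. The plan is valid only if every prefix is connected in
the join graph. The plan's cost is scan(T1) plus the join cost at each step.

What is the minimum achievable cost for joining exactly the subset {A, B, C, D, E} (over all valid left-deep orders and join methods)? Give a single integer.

Selinger DP over subsets of {A,B,C,D,E}:
  {C}: scan cost=120, card=120
  {E}: scan cost=60, card=60
  {B}: scan cost=300, card=300
  {A}: scan cost=250, card=250
  {D}: scan cost=250, card=250
  {CE}: card=1800; try (E,hash)→960, (C,merge)→1440, (E,merge)→1500, (C,hash)→1800, (C,nl_idx)→2280, (C,nl)→7260 …(+1); best=960 via (E,hash)
  {BE}: card=60; try (B,nl_idx)→660, (E,hash)→1320, (B,merge)→3480, (E,merge)→3720, (B,hash)→5520, (B,nl)→18060 …(+1); best=660 via (B,nl_idx)
  {AB}: card=1250; try (B,nl_idx)→3750, (A,hash)→4600, (B,merge)→5500, (A,merge)→5550, (B,hash)→5900, (B,nl)→75250 …(+1); best=3750 via (B,nl_idx)
  {AD}: card=1250; try (D,hash)→4500, (A,hash)→4500, (D,merge)→4750, (A,merge)→4750, (D,nl)→62750, (A,nl)→62750; best=4500 via (D,hash)
  {BCE}: card=1800; try (C,merge)→2040, (C,hash)→2400, (C,nl_idx)→2880, (C,nl)→7860, (B,hash)→8160, (B,nl_idx)→18960 …(+2); best=2040 via (C,merge)
  {ABE}: card=250; try (A,merge)→3330, (A,hash)→4720, (E,hash)→5720, (A,nl)→15660, (E,merge)→19170, (E,nl)→78750; best=3330 via (A,merge)
  {ABD}: card=6250; try (D,hash)→9000, (B,hash)→11150, (D,merge)→21000, (B,nl_idx)→22000, (B,merge)→22500, (D,nl)→316250 …(+1); best=9000 via (D,hash)
  {ABCE}: card=7500; try (C,hash)→5260, (C,merge)→6540, (A,hash)→7840, (C,nl_idx)→12580, (A,merge)→25890, (C,nl)→33330 …(+1); best=5260 via (C,hash)
  {ABDE}: card=1250; try (D,hash)→7580, (D,merge)→7830, (E,hash)→15970, (D,nl)→65830, (E,merge)→96920, (E,nl)→384000; best=7580 via (D,hash)
  {ABCDE}: card=37500; try (C,hash)→10510, (D,hash)→16760, (C,merge)→23540, (C,nl_idx)→53830, (D,merge)→112510, (C,nl)→157580 …(+1); best=10510 via (C,hash)

10510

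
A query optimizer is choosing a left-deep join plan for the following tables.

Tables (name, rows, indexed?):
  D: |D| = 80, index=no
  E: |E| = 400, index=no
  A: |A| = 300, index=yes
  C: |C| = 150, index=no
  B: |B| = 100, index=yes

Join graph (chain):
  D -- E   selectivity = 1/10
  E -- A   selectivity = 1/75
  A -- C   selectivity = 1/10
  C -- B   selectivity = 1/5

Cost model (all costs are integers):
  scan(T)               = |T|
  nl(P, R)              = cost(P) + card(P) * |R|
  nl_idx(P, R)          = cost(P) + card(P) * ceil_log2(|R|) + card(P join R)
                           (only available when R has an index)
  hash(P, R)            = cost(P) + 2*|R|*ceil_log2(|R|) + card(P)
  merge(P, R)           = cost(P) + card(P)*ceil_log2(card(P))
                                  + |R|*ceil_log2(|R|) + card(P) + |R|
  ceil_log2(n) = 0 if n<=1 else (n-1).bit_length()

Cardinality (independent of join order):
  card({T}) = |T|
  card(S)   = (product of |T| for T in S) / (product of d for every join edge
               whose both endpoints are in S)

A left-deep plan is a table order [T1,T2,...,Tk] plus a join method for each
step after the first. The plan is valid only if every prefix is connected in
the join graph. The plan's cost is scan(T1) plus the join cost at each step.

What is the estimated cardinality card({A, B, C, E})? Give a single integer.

Tables in S: A(300), B(100), C(150), E(400)
Edges inside S: E-A(d=75), A-C(d=10), C-B(d=5)
numerator = 300 * 100 * 150 * 400 = 1800000000
denominator = 75 * 10 * 5 = 3750
card(S) = 1800000000 / 3750 = 480000

480000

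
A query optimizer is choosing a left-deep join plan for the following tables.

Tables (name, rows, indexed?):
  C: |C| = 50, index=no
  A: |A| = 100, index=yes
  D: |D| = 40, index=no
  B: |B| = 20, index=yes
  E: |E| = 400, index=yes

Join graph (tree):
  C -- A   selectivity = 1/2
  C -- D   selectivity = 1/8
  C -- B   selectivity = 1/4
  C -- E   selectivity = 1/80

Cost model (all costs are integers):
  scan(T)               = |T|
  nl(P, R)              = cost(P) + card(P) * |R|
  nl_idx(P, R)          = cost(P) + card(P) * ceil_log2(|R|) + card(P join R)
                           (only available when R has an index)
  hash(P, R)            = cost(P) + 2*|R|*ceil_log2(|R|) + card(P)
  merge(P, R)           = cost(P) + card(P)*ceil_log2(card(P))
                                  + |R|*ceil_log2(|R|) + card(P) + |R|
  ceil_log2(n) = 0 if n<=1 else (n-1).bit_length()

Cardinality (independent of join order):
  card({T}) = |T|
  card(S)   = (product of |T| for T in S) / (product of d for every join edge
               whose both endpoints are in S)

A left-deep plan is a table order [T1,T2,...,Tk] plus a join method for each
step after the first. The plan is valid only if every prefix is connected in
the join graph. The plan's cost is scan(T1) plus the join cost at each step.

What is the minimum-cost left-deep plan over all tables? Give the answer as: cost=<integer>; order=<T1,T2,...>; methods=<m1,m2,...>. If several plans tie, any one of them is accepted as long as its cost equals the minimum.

cost=10580; order=C,E,B,D,A; methods=nl_idx,hash,hash,hash

Selinger DP (subsets sized 1..n):
  {C}: scan cost=50, card=50
  {A}: scan cost=100, card=100
  {D}: scan cost=40, card=40
  {B}: scan cost=20, card=20
  {E}: scan cost=400, card=400
  {AC}: card=2500; try (C,hash)→800, (A,merge)→1200, (C,merge)→1250, (A,hash)→1500, (A,nl_idx)→2900, (A,nl)→5050 …(+1); best=800 via (C,hash)
  {CD}: card=250; try (D,hash)→580, (C,merge)→670, (D,merge)→680, (C,hash)→680, (C,nl)→2040, (D,nl)→2050; best=580 via (D,hash)
  {BC}: card=250; try (B,hash)→300, (C,merge)→490, (B,merge)→520, (B,nl_idx)→550, (C,hash)→640, (C,nl)→1020 …(+1); best=300 via (B,hash)
  {CE}: card=250; try (E,nl_idx)→750, (C,hash)→1400, (E,merge)→4400, (C,merge)→4750, (E,hash)→7300, (E,nl)→20050 …(+1); best=750 via (E,nl_idx)
  {ACD}: card=12500; try (A,hash)→2230, (A,merge)→3630, (D,hash)→3780, (A,nl_idx)→14830, (A,nl)→25580, (D,merge)→33580 …(+1); best=2230 via (A,hash)
  {ABC}: card=12500; try (A,hash)→1950, (A,merge)→3350, (B,hash)→3500, (A,nl_idx)→14550, (A,nl)→25300, (B,nl_idx)→25800 …(+2); best=1950 via (A,hash)
  {ACE}: card=12500; try (A,hash)→2400, (A,merge)→3800, (E,hash)→10500, (A,nl_idx)→15000, (A,nl)→25750, (E,nl_idx)→35800 …(+2); best=2400 via (A,hash)
  {BCD}: card=1250; try (D,hash)→1030, (B,hash)→1030, (D,merge)→2830, (B,merge)→2950, (B,nl_idx)→3080, (B,nl)→5580 …(+1); best=1030 via (D,hash)
  {CDE}: card=1250; try (D,hash)→1480, (D,merge)→3280, (E,nl_idx)→4080, (E,merge)→6830, (E,hash)→8030, (D,nl)→10750 …(+1); best=1480 via (D,hash)
  {BCE}: card=1250; try (B,hash)→1200, (B,merge)→3120, (B,nl_idx)→3250, (E,nl_idx)→3800, (B,nl)→5750, (E,merge)→6550 …(+2); best=1200 via (B,hash)
  {ABCD}: card=62500; try (A,hash)→3680, (D,hash)→14930, (B,hash)→14930, (A,merge)→16830, (A,nl_idx)→72280, (A,nl)→126030 …(+5); best=3680 via (A,hash)
  {ACDE}: card=62500; try (A,hash)→4130, (D,hash)→15380, (A,merge)→17280, (E,hash)→21930, (A,nl_idx)→72730, (A,nl)→126480 …(+5); best=4130 via (A,hash)
  {ABCE}: card=62500; try (A,hash)→3850, (B,hash)→15100, (A,merge)→17000, (E,hash)→21650, (A,nl_idx)→72450, (A,nl)→126200 …(+6); best=3850 via (A,hash)
  {BCDE}: card=6250; try (D,hash)→2930, (B,hash)→2930, (E,hash)→9480, (B,nl_idx)→13980, (D,merge)→16480, (B,merge)→16600 …(+5); best=2930 via (D,hash)
  {ABCDE}: card=312500; try (A,hash)→10580, (D,hash)→66830, (B,hash)→66830, (E,hash)→73380, (A,merge)→91230, (A,nl_idx)→359180 …(+9); best=10580 via (A,hash)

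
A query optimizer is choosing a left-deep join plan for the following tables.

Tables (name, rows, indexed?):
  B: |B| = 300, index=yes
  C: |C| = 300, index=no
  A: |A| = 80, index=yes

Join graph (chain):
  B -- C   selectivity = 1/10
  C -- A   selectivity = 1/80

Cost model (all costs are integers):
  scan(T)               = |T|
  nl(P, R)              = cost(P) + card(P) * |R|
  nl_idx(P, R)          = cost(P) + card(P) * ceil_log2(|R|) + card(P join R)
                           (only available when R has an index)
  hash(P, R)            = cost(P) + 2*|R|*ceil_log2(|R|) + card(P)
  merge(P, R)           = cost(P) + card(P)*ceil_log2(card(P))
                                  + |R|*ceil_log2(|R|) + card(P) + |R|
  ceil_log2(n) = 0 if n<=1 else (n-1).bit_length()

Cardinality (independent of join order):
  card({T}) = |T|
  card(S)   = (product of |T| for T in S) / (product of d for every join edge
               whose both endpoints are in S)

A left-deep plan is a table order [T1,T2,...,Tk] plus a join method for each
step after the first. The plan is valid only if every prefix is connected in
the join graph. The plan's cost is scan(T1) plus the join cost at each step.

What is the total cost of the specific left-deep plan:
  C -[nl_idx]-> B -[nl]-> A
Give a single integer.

732000

step 1: scan C: cost=300, card=300
step 2: join B via nl_idx
    card(P join B) = 300*300/(10) = 9000
    cost = 300 + 300*9 + 9000 = 12000
step 3: join A via nl
    card(P join A) = 9000*80/(80) = 9000
    cost = 12000 + 9000*80 = 732000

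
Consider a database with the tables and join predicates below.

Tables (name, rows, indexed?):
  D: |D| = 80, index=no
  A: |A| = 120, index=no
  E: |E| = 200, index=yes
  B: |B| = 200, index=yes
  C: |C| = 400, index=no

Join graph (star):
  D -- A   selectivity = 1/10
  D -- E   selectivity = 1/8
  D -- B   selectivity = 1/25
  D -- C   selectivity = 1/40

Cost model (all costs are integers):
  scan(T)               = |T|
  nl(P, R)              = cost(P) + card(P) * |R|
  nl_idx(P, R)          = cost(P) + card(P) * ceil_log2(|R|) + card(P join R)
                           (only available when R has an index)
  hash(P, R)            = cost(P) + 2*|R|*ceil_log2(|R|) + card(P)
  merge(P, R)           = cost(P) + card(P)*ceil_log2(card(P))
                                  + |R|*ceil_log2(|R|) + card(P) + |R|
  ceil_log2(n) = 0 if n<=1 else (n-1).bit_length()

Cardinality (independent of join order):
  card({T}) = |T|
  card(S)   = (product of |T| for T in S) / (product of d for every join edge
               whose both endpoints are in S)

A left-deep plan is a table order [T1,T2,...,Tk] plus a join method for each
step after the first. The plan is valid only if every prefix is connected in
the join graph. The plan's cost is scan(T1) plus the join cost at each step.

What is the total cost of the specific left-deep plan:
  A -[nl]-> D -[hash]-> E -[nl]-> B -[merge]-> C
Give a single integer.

8465880

step 1: scan A: cost=120, card=120
step 2: join D via nl
    card(P join D) = 120*80/(10) = 960
    cost = 120 + 120*80 = 9720
step 3: join E via hash
    card(P join E) = 960*200/(8) = 24000
    cost = 9720 + 2*200*8 + 960 = 13880
step 4: join B via nl
    card(P join B) = 24000*200/(25) = 192000
    cost = 13880 + 24000*200 = 4813880
step 5: join C via merge
    card(P join C) = 192000*400/(40) = 1920000
    cost = 4813880 + 192000*18 + 400*9 + 192000 + 400 = 8465880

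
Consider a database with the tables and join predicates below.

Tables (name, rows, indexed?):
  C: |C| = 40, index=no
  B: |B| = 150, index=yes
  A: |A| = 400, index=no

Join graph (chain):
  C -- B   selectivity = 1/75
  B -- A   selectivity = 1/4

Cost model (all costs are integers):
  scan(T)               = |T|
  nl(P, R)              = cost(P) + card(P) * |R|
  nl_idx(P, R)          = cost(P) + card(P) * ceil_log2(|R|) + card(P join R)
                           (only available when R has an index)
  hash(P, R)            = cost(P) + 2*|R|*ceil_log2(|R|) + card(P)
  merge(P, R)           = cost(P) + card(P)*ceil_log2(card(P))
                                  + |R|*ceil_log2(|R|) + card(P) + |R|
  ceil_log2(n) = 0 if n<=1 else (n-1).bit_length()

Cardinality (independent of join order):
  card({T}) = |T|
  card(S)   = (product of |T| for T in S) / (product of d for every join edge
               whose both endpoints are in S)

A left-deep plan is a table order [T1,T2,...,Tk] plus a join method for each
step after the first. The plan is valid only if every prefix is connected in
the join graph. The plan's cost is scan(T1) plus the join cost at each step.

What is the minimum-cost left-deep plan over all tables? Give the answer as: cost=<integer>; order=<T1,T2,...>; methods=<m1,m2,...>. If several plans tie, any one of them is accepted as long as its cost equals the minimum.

cost=5080; order=C,B,A; methods=nl_idx,merge

Selinger DP (subsets sized 1..n):
  {C}: scan cost=40, card=40
  {B}: scan cost=150, card=150
  {A}: scan cost=400, card=400
  {BC}: card=80; try (B,nl_idx)→440, (C,hash)→780, (B,merge)→1670, (C,merge)→1780, (B,hash)→2480, (B,nl)→6040 …(+1); best=440 via (B,nl_idx)
  {AB}: card=15000; try (B,hash)→3200, (A,merge)→5500, (B,merge)→5750, (A,hash)→7500, (B,nl_idx)→18600, (A,nl)→60150 …(+1); best=3200 via (B,hash)
  {ABC}: card=8000; try (A,merge)→5080, (A,hash)→7720, (C,hash)→18680, (A,nl)→32440, (C,merge)→228480, (C,nl)→603200; best=5080 via (A,merge)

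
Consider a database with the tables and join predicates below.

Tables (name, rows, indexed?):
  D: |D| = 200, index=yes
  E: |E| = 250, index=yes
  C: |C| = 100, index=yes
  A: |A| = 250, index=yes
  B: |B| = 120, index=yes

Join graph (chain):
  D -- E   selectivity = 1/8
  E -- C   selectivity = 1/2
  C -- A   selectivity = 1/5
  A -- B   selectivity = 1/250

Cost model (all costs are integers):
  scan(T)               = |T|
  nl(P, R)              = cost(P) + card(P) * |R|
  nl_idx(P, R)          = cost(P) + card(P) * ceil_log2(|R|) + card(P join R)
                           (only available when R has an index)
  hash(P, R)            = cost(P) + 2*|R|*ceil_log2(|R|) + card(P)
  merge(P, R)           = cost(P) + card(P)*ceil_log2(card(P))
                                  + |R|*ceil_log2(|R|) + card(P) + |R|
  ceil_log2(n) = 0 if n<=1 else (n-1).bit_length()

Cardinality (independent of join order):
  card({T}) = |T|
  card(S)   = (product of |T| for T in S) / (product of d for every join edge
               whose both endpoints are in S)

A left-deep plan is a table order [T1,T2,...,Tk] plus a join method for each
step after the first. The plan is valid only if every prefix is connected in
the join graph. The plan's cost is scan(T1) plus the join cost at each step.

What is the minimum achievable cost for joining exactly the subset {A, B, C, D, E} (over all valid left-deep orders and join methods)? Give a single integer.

Selinger DP over subsets of {A,B,C,D,E}:
  {D}: scan cost=200, card=200
  {E}: scan cost=250, card=250
  {C}: scan cost=100, card=100
  {A}: scan cost=250, card=250
  {B}: scan cost=120, card=120
  {DE}: card=6250; try (D,hash)→3700, (E,merge)→4250, (D,merge)→4300, (E,hash)→4400, (E,nl_idx)→8050, (D,nl_idx)→8500 …(+2); best=3700 via (D,hash)
  {CE}: card=12500; try (C,hash)→1900, (E,merge)→3150, (C,merge)→3300, (E,hash)→4200, (E,nl_idx)→13400, (C,nl_idx)→14500 …(+2); best=1900 via (C,hash)
  {AC}: card=5000; try (C,hash)→1900, (A,merge)→3150, (C,merge)→3300, (A,hash)→4200, (A,nl_idx)→5900, (C,nl_idx)→7000 …(+2); best=1900 via (C,hash)
  {AB}: card=120; try (A,nl_idx)→1200, (B,nl_idx)→2120, (B,hash)→2180, (A,merge)→3330, (B,merge)→3460, (A,hash)→4240 …(+2); best=1200 via (A,nl_idx)
  {CDE}: card=312500; try (C,hash)→11350, (D,hash)→17600, (C,merge)→92000, (D,merge)→191200, (C,nl_idx)→359950, (D,nl_idx)→414400 …(+2); best=11350 via (C,hash)
  {ACE}: card=625000; try (E,hash)→10900, (A,hash)→18400, (E,merge)→74150, (A,merge)→191650, (E,nl_idx)→666900, (A,nl_idx)→726900 …(+2); best=10900 via (E,hash)
  {ABC}: card=2400; try (C,hash)→2720, (C,merge)→2960, (C,nl_idx)→4440, (B,hash)→8580, (C,nl)→13200, (B,nl_idx)→39300 …(+2); best=2720 via (C,hash)
  {ACDE}: card=15625000; try (A,hash)→327850, (D,hash)→639100, (A,merge)→6263600, (D,merge)→13137700, (A,nl_idx)→18136350, (D,nl_idx)→20635900 …(+2); best=327850 via (A,hash)
  {ABCE}: card=300000; try (E,hash)→9120, (E,merge)→36170, (E,nl_idx)→321920, (E,nl)→602720, (B,hash)→637580, (B,nl_idx)→4685900 …(+2); best=9120 via (E,hash)
  {ABCDE}: card=7500000; try (D,hash)→312320, (D,merge)→6010920, (D,nl_idx)→9909120, (B,hash)→15954530, (D,nl)→60009120, (B,nl_idx)→117202850 …(+2); best=312320 via (D,hash)

312320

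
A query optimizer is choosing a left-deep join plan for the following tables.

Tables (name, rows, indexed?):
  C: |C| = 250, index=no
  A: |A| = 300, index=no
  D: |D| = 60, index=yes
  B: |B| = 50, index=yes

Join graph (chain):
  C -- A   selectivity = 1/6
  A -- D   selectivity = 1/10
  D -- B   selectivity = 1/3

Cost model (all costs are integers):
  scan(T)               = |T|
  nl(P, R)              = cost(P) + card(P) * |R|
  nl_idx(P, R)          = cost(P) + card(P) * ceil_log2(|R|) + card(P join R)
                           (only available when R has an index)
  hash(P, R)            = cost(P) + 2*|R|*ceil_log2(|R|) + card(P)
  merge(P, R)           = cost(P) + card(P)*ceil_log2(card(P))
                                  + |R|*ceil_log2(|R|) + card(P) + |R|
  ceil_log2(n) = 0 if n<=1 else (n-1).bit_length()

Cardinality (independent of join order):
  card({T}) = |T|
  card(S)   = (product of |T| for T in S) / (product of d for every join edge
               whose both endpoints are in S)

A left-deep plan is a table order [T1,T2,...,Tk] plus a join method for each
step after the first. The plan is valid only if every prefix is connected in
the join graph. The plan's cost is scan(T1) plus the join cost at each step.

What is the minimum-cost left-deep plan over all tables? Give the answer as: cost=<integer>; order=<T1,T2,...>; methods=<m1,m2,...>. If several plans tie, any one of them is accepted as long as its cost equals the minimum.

cost=37720; order=A,D,B,C; methods=hash,hash,hash

Selinger DP (subsets sized 1..n):
  {C}: scan cost=250, card=250
  {A}: scan cost=300, card=300
  {D}: scan cost=60, card=60
  {B}: scan cost=50, card=50
  {AC}: card=12500; try (C,hash)→4600, (A,merge)→5500, (C,merge)→5550, (A,hash)→5900, (A,nl)→75250, (C,nl)→75300; best=4600 via (C,hash)
  {AD}: card=1800; try (D,hash)→1320, (A,merge)→3480, (D,merge)→3720, (D,nl_idx)→3900, (A,hash)→5520, (A,nl)→18060 …(+1); best=1320 via (D,hash)
  {BD}: card=1000; try (B,hash)→720, (D,hash)→820, (D,merge)→820, (B,merge)→830, (D,nl_idx)→1350, (B,nl_idx)→1420 …(+2); best=720 via (B,hash)
  {ACD}: card=75000; try (C,hash)→7120, (D,hash)→17820, (C,merge)→25170, (D,nl_idx)→154600, (D,merge)→192520, (C,nl)→451320 …(+1); best=7120 via (C,hash)
  {ABD}: card=30000; try (B,hash)→3720, (A,hash)→7120, (A,merge)→14720, (B,merge)→23270, (B,nl_idx)→42120, (B,nl)→91320 …(+1); best=3720 via (B,hash)
  {ABCD}: card=1250000; try (C,hash)→37720, (B,hash)→82720, (C,merge)→485970, (B,merge)→1357470, (B,nl_idx)→1707120, (B,nl)→3757120 …(+1); best=37720 via (C,hash)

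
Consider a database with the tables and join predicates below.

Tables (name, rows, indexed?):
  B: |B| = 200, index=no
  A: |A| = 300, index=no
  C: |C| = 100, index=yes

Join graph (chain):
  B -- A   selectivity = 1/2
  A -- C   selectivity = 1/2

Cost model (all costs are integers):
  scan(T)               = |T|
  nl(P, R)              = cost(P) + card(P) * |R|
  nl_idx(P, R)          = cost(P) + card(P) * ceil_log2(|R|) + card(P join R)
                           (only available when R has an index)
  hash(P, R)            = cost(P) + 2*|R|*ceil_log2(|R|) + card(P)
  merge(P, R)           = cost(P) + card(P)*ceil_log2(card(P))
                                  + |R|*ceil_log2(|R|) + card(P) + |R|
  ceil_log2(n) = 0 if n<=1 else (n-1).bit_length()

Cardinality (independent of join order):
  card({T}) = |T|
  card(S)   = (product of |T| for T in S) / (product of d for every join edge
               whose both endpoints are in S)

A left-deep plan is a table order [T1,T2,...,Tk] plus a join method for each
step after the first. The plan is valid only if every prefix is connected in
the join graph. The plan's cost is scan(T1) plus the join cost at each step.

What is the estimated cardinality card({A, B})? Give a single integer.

Tables in S: A(300), B(200)
Edges inside S: B-A(d=2)
numerator = 300 * 200 = 60000
denominator = 2 = 2
card(S) = 60000 / 2 = 30000

30000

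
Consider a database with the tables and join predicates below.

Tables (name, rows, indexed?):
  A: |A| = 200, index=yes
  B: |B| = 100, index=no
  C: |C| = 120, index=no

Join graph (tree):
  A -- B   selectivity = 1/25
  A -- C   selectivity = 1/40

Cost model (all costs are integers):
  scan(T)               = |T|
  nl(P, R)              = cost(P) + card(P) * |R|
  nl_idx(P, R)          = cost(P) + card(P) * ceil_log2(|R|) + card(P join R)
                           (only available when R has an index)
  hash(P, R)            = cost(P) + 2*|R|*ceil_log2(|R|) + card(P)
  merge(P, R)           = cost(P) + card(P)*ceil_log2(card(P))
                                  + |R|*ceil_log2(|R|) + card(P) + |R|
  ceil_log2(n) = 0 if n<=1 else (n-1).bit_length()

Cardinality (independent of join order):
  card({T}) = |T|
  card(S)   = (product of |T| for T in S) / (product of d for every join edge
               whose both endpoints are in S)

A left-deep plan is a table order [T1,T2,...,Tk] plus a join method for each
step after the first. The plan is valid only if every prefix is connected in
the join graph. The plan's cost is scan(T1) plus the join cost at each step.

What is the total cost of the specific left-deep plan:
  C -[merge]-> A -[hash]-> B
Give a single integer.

step 1: scan C: cost=120, card=120
step 2: join A via merge
    card(P join A) = 120*200/(40) = 600
    cost = 120 + 120*7 + 200*8 + 120 + 200 = 2880
step 3: join B via hash
    card(P join B) = 600*100/(25) = 2400
    cost = 2880 + 2*100*7 + 600 = 4880

4880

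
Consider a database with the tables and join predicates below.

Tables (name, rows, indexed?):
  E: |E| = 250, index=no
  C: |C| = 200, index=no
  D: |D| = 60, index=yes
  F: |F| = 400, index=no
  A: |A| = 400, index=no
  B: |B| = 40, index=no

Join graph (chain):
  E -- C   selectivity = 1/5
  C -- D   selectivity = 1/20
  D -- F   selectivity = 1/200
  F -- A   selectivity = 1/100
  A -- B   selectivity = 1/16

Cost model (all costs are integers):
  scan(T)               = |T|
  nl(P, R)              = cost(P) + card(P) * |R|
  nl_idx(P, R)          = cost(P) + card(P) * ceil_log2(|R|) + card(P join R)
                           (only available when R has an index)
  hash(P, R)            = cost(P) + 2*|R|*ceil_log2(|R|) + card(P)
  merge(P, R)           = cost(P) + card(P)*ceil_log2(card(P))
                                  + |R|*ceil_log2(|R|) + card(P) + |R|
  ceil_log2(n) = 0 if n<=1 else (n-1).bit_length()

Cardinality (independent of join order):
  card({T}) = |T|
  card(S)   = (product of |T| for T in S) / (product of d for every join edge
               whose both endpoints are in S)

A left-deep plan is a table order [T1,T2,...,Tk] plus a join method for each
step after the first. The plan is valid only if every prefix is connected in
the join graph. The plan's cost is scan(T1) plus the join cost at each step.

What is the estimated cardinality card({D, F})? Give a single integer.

120

Tables in S: D(60), F(400)
Edges inside S: D-F(d=200)
numerator = 60 * 400 = 24000
denominator = 200 = 200
card(S) = 24000 / 200 = 120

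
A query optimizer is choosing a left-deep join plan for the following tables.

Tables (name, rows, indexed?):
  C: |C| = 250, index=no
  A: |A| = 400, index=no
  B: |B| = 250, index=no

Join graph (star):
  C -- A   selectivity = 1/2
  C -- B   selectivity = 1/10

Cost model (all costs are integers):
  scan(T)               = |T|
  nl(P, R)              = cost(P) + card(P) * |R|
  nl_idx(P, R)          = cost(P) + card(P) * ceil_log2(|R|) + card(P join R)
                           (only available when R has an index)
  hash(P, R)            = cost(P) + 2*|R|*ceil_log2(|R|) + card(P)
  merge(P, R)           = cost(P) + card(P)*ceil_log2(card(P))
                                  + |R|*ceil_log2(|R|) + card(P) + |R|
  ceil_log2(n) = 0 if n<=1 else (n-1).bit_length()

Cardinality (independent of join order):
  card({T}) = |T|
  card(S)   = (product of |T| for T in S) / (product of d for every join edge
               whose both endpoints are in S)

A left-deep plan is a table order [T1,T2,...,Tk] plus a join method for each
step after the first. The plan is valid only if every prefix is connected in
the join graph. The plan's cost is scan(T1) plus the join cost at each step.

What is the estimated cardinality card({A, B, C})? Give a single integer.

1250000

Tables in S: A(400), B(250), C(250)
Edges inside S: C-A(d=2), C-B(d=10)
numerator = 400 * 250 * 250 = 25000000
denominator = 2 * 10 = 20
card(S) = 25000000 / 20 = 1250000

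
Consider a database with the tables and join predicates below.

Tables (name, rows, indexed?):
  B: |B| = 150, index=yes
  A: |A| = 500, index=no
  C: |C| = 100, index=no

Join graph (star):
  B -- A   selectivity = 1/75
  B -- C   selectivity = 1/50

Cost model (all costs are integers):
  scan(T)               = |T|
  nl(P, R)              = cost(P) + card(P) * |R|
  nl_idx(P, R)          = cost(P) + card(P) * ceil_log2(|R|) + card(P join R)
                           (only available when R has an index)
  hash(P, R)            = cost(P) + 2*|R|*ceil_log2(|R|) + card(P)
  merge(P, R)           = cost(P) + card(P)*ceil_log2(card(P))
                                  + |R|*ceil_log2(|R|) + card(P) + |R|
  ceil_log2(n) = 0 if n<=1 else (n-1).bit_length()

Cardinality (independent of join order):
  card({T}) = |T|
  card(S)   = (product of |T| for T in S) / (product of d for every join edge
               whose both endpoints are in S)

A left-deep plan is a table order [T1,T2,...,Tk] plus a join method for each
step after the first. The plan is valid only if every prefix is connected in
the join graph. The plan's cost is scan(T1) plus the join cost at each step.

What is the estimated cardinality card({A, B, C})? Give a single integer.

Tables in S: A(500), B(150), C(100)
Edges inside S: B-A(d=75), B-C(d=50)
numerator = 500 * 150 * 100 = 7500000
denominator = 75 * 50 = 3750
card(S) = 7500000 / 3750 = 2000

2000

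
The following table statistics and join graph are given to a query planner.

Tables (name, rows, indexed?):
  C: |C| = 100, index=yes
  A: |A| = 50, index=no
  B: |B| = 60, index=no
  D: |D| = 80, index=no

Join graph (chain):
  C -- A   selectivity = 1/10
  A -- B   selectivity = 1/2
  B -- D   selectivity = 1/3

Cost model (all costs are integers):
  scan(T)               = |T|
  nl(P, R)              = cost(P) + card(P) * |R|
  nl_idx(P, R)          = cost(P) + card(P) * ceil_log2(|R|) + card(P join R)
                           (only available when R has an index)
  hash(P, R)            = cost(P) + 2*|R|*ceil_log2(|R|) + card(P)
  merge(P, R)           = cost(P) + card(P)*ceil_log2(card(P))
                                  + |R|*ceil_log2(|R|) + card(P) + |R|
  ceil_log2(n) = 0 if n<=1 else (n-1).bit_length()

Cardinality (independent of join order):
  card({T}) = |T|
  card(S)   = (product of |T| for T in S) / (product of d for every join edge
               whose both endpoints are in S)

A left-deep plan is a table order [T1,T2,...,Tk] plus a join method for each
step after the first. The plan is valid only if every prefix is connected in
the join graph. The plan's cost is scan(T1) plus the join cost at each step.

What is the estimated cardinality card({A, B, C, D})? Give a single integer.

Tables in S: A(50), B(60), C(100), D(80)
Edges inside S: C-A(d=10), A-B(d=2), B-D(d=3)
numerator = 50 * 60 * 100 * 80 = 24000000
denominator = 10 * 2 * 3 = 60
card(S) = 24000000 / 60 = 400000

400000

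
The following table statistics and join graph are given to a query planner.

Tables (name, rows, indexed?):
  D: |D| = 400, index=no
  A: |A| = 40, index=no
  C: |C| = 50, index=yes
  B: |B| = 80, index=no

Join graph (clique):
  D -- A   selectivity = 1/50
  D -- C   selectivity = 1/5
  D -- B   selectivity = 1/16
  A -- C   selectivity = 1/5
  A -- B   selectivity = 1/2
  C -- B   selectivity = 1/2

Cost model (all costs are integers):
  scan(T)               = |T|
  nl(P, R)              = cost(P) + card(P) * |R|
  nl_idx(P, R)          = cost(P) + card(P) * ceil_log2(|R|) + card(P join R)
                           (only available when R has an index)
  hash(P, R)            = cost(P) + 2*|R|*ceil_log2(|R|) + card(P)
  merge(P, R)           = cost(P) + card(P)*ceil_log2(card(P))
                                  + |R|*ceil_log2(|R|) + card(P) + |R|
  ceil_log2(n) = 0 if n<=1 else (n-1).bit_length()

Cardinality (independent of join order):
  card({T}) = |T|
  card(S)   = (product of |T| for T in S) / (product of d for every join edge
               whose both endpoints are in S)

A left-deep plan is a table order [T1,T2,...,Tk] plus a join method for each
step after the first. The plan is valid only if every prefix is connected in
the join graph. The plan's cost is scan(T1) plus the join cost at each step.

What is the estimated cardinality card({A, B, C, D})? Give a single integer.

800

Tables in S: A(40), B(80), C(50), D(400)
Edges inside S: D-A(d=50), D-C(d=5), D-B(d=16), A-C(d=5), A-B(d=2), C-B(d=2)
numerator = 40 * 80 * 50 * 400 = 64000000
denominator = 50 * 5 * 16 * 5 * 2 * 2 = 80000
card(S) = 64000000 / 80000 = 800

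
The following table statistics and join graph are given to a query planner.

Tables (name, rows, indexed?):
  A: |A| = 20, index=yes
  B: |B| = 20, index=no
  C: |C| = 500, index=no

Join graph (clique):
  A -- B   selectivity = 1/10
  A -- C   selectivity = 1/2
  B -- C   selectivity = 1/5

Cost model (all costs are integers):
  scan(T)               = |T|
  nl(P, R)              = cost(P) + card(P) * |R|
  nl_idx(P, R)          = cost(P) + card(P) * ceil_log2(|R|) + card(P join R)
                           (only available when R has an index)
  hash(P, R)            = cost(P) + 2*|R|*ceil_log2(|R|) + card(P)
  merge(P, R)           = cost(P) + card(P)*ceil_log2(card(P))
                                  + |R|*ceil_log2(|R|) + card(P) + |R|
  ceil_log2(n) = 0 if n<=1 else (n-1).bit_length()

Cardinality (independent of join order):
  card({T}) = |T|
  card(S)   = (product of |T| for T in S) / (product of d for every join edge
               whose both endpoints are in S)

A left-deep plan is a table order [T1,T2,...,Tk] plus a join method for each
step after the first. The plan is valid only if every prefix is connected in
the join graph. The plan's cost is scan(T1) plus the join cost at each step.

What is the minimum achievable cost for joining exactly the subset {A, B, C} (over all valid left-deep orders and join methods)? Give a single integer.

Selinger DP over subsets of {A,B,C}:
  {A}: scan cost=20, card=20
  {B}: scan cost=20, card=20
  {C}: scan cost=500, card=500
  {AB}: card=40; try (A,nl_idx)→160, (B,hash)→240, (A,hash)→240, (B,merge)→260, (A,merge)→260, (B,nl)→420 …(+1); best=160 via (A,nl_idx)
  {AC}: card=5000; try (A,hash)→1200, (C,merge)→5140, (A,merge)→5620, (A,nl_idx)→8000, (C,hash)→9040, (C,nl)→10020 …(+1); best=1200 via (A,hash)
  {BC}: card=2000; try (B,hash)→1200, (C,merge)→5140, (B,merge)→5620, (C,hash)→9040, (C,nl)→10020, (B,nl)→10500; best=1200 via (B,hash)
  {ABC}: card=2000; try (A,hash)→3400, (C,merge)→5440, (B,hash)→6400, (C,hash)→9200, (A,nl_idx)→13200, (C,nl)→20160 …(+4); best=3400 via (A,hash)

3400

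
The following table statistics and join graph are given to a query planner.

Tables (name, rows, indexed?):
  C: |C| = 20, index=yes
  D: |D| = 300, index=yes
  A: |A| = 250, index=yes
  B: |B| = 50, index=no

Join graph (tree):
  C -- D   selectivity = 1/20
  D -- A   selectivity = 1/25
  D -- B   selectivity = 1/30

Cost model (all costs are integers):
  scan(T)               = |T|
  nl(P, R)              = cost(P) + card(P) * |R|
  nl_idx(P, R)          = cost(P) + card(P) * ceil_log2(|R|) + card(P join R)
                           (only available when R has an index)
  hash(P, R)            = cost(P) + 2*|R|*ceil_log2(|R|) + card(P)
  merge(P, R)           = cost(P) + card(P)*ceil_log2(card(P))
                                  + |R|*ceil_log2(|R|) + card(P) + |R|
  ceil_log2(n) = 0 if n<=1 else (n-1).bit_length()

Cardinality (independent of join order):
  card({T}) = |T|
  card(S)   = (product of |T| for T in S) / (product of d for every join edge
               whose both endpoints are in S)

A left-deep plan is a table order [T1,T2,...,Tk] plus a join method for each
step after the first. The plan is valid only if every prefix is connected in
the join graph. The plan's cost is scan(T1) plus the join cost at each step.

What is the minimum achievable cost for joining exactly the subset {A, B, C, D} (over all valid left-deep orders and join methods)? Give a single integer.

5900

Selinger DP over subsets of {A,B,C,D}:
  {C}: scan cost=20, card=20
  {D}: scan cost=300, card=300
  {A}: scan cost=250, card=250
  {B}: scan cost=50, card=50
  {CD}: card=300; try (D,nl_idx)→500, (C,hash)→800, (C,nl_idx)→2100, (D,merge)→3140, (C,merge)→3420, (D,hash)→5440 …(+2); best=500 via (D,nl_idx)
  {AD}: card=3000; try (A,hash)→4600, (D,merge)→5500, (D,nl_idx)→5500, (A,merge)→5550, (A,nl_idx)→5700, (D,hash)→5900 …(+2); best=4600 via (A,hash)
  {BD}: card=500; try (D,nl_idx)→1000, (B,hash)→1200, (D,merge)→3400, (B,merge)→3650, (D,hash)→5500, (D,nl)→15050 …(+1); best=1000 via (D,nl_idx)
  {ACD}: card=3000; try (A,hash)→4800, (A,merge)→5750, (A,nl_idx)→5900, (C,hash)→7800, (C,nl_idx)→22600, (C,merge)→43720 …(+2); best=4800 via (A,hash)
  {BCD}: card=500; try (B,hash)→1400, (C,hash)→1700, (B,merge)→3850, (C,nl_idx)→4000, (C,merge)→6120, (C,nl)→11000 …(+1); best=1400 via (B,hash)
  {ABD}: card=5000; try (A,hash)→5500, (B,hash)→8200, (A,merge)→8250, (A,nl_idx)→10000, (B,merge)→43950, (A,nl)→126000 …(+1); best=5500 via (A,hash)
  {ABCD}: card=5000; try (A,hash)→5900, (B,hash)→8400, (A,merge)→8650, (A,nl_idx)→10400, (C,hash)→10700, (C,nl_idx)→35500 …(+5); best=5900 via (A,hash)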